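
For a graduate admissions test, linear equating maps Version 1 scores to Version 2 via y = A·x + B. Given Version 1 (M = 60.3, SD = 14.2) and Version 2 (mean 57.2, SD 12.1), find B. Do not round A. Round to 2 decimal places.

A = SD_Y / SD_X = 12.1 / 14.2 = 0.852113
B = M_Y − A·M_X = 57.2 − 0.852113 × 60.3 = 5.82

5.82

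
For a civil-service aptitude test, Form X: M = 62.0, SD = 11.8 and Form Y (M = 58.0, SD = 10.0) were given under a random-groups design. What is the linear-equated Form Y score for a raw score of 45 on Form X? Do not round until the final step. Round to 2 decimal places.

43.59

Linear equating: y = (SD_Y/SD_X)(x − M_X) + M_Y
y = (10.0/11.8)(45 − 62.0) + 58.0
y = 0.847458 × -17.0 + 58.0 = -14.4068 + 58.0 = 43.59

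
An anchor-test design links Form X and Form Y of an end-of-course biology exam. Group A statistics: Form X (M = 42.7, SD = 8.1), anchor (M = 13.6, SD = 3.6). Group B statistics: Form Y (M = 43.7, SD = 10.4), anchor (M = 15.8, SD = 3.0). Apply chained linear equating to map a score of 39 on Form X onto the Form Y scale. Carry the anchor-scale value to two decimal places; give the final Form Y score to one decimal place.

30.4

Form X → anchor (Group A): v = (3.6/8.1)(39 − 42.7) + 13.6 = 11.96
anchor → Form Y (Group B): y = (10.4/3.0)(11.96 − 15.8) + 43.7 = 30.4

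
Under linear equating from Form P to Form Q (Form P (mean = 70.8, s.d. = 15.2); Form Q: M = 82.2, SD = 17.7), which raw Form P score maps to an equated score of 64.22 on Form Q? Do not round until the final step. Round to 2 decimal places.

55.36

Invert y = (SD_Y/SD_X)(x − M_X) + M_Y:
x = (SD_X/SD_Y)(y − M_Y) + M_X = (15.2/17.7)(64.22 − 82.2) + 70.8
x = 0.858757 × -17.980 + 70.8 = 55.36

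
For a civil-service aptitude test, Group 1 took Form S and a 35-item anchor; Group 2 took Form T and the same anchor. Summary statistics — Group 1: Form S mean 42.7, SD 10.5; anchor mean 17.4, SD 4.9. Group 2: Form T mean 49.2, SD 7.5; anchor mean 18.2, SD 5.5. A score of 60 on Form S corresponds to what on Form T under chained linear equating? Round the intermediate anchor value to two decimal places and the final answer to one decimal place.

59.1

Form S → anchor (Group 1): v = (4.9/10.5)(60 − 42.7) + 17.4 = 25.47
anchor → Form T (Group 2): y = (7.5/5.5)(25.47 − 18.2) + 49.2 = 59.1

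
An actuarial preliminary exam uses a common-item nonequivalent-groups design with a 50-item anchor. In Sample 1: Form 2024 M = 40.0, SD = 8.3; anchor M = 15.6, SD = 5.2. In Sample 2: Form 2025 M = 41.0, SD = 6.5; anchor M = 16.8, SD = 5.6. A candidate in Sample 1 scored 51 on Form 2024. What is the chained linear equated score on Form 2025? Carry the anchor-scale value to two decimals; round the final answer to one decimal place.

Form 2024 → anchor (Sample 1): v = (5.2/8.3)(51 − 40.0) + 15.6 = 22.49
anchor → Form 2025 (Sample 2): y = (6.5/5.6)(22.49 − 16.8) + 41.0 = 47.6

47.6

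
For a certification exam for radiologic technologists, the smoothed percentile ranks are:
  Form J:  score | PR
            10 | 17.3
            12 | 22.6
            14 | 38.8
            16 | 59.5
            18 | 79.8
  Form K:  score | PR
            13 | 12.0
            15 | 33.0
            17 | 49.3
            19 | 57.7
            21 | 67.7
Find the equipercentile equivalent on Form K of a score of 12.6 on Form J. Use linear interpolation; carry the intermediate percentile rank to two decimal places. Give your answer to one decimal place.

PR of 12.6 on Form J: 22.6 + (12.6 − 12)/(14 − 12) × (38.8 − 22.6) = 27.46
On Form K, PR 27.46 falls between score 13 (PR 12.0) and 15 (PR 33.0).
Interpolate: 13 + (27.46 − 12.0)/(33.0 − 12.0) × (15 − 13) = 14.5

14.5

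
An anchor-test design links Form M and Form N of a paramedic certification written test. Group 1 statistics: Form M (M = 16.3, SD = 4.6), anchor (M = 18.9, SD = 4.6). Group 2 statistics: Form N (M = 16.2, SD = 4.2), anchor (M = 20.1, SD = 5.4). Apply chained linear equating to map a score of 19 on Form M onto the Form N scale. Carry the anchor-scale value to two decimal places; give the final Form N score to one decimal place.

17.4

Form M → anchor (Group 1): v = (4.6/4.6)(19 − 16.3) + 18.9 = 21.60
anchor → Form N (Group 2): y = (4.2/5.4)(21.60 − 20.1) + 16.2 = 17.4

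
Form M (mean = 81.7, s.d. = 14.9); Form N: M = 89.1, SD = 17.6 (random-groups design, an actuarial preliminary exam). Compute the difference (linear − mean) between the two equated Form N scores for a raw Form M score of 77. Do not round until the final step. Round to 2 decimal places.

-0.85

Mean-equated: 77 + (89.1 − 81.7) = 84.40
Linear-equated: (17.6/14.9)(77 − 81.7) + 89.1 = 83.548
Difference = 83.548 − 84.40 = -0.85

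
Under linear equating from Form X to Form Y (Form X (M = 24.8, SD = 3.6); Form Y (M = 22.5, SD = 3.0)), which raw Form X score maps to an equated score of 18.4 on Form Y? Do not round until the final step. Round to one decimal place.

19.9

Invert y = (SD_Y/SD_X)(x − M_X) + M_Y:
x = (SD_X/SD_Y)(y − M_Y) + M_X = (3.6/3.0)(18.4 − 22.5) + 24.8
x = 1.200000 × -4.100 + 24.8 = 19.9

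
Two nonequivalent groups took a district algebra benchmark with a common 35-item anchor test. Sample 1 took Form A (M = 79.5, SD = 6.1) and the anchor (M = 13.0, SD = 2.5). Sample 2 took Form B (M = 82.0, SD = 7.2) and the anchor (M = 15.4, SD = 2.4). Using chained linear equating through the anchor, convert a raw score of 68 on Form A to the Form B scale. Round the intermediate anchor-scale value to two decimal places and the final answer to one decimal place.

Form A → anchor (Sample 1): v = (2.5/6.1)(68 − 79.5) + 13.0 = 8.29
anchor → Form B (Sample 2): y = (7.2/2.4)(8.29 − 15.4) + 82.0 = 60.7

60.7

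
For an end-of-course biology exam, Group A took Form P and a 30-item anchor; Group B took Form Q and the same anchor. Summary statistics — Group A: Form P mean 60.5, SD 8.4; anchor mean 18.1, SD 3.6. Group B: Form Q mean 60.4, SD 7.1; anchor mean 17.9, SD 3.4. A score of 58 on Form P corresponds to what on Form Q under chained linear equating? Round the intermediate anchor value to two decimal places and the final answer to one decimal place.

Form P → anchor (Group A): v = (3.6/8.4)(58 − 60.5) + 18.1 = 17.03
anchor → Form Q (Group B): y = (7.1/3.4)(17.03 − 17.9) + 60.4 = 58.6

58.6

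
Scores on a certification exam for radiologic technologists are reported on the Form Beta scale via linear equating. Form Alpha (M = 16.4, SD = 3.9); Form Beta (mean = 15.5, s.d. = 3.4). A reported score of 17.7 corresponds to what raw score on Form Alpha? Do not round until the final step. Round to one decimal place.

Invert y = (SD_Y/SD_X)(x − M_X) + M_Y:
x = (SD_X/SD_Y)(y − M_Y) + M_X = (3.9/3.4)(17.7 − 15.5) + 16.4
x = 1.147059 × 2.200 + 16.4 = 18.9

18.9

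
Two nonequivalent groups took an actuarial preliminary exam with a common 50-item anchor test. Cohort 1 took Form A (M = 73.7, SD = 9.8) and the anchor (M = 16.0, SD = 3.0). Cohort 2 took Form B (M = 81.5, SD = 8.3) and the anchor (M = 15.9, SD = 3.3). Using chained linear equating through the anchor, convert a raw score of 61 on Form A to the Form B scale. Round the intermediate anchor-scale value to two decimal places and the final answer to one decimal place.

Form A → anchor (Cohort 1): v = (3.0/9.8)(61 − 73.7) + 16.0 = 12.11
anchor → Form B (Cohort 2): y = (8.3/3.3)(12.11 − 15.9) + 81.5 = 72.0

72.0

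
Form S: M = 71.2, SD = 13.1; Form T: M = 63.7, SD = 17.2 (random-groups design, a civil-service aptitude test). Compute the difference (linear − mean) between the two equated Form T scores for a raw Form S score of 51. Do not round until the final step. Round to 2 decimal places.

Mean-equated: 51 + (63.7 − 71.2) = 43.50
Linear-equated: (17.2/13.1)(51 − 71.2) + 63.7 = 37.178
Difference = 37.178 − 43.50 = -6.32

-6.32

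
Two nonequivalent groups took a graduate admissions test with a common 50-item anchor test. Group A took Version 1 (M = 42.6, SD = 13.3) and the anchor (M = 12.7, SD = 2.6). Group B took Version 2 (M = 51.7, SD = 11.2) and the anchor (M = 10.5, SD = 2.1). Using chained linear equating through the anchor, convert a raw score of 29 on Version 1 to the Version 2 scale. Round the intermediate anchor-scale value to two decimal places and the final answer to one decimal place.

49.2

Version 1 → anchor (Group A): v = (2.6/13.3)(29 − 42.6) + 12.7 = 10.04
anchor → Version 2 (Group B): y = (11.2/2.1)(10.04 − 10.5) + 51.7 = 49.2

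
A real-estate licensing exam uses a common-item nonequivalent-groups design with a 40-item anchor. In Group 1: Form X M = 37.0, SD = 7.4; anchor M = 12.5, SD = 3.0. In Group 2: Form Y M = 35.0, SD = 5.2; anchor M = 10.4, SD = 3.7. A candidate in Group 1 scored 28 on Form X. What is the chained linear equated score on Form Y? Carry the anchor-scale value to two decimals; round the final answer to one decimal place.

Form X → anchor (Group 1): v = (3.0/7.4)(28 − 37.0) + 12.5 = 8.85
anchor → Form Y (Group 2): y = (5.2/3.7)(8.85 − 10.4) + 35.0 = 32.8

32.8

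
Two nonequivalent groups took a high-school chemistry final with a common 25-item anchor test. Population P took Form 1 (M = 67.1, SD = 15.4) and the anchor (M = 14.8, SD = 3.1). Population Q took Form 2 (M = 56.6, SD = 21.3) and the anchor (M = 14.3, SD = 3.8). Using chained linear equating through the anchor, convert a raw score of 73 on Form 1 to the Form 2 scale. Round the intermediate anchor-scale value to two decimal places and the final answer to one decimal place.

Form 1 → anchor (Population P): v = (3.1/15.4)(73 − 67.1) + 14.8 = 15.99
anchor → Form 2 (Population Q): y = (21.3/3.8)(15.99 − 14.3) + 56.6 = 66.1

66.1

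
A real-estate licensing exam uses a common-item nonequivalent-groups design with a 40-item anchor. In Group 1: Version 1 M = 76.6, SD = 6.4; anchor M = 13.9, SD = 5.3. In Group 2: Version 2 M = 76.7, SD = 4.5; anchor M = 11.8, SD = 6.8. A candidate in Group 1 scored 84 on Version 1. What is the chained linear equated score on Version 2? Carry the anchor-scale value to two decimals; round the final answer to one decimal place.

82.1

Version 1 → anchor (Group 1): v = (5.3/6.4)(84 − 76.6) + 13.9 = 20.03
anchor → Version 2 (Group 2): y = (4.5/6.8)(20.03 − 11.8) + 76.7 = 82.1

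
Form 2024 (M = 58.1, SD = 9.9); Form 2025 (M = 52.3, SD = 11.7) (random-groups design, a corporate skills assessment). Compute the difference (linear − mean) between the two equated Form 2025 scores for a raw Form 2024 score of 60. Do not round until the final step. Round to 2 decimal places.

0.35

Mean-equated: 60 + (52.3 − 58.1) = 54.20
Linear-equated: (11.7/9.9)(60 − 58.1) + 52.3 = 54.545
Difference = 54.545 − 54.20 = 0.35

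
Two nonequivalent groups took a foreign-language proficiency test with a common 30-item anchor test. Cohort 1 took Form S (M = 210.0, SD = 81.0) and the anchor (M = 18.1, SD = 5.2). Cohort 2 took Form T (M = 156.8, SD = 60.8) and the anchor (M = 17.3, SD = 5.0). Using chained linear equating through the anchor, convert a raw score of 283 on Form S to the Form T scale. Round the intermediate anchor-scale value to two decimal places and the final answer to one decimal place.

Form S → anchor (Cohort 1): v = (5.2/81.0)(283 − 210.0) + 18.1 = 22.79
anchor → Form T (Cohort 2): y = (60.8/5.0)(22.79 − 17.3) + 156.8 = 223.6

223.6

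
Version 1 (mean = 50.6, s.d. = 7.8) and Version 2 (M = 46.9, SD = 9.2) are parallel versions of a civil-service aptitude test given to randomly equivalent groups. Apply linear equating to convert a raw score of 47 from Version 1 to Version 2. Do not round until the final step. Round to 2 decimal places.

42.65

Linear equating: y = (SD_Y/SD_X)(x − M_X) + M_Y
y = (9.2/7.8)(47 − 50.6) + 46.9
y = 1.179487 × -3.6 + 46.9 = -4.2462 + 46.9 = 42.65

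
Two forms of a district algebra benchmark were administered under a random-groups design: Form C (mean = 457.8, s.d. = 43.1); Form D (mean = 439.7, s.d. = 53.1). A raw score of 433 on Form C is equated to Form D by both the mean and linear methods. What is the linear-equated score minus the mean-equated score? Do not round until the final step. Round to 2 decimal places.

-5.75

Mean-equated: 433 + (439.7 − 457.8) = 414.90
Linear-equated: (53.1/43.1)(433 − 457.8) + 439.7 = 409.146
Difference = 409.146 − 414.90 = -5.75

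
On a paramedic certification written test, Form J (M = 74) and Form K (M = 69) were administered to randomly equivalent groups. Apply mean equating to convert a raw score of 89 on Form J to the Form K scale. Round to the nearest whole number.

84

Mean equating: y = x + (M_Y − M_X) = 89 + (69 − 74) = 84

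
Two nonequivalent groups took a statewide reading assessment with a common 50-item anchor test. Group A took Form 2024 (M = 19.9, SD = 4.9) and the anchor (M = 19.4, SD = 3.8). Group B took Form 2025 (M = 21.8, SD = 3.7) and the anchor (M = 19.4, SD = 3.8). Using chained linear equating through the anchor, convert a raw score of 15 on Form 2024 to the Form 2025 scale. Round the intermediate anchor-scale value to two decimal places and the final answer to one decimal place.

18.1

Form 2024 → anchor (Group A): v = (3.8/4.9)(15 − 19.9) + 19.4 = 15.60
anchor → Form 2025 (Group B): y = (3.7/3.8)(15.60 − 19.4) + 21.8 = 18.1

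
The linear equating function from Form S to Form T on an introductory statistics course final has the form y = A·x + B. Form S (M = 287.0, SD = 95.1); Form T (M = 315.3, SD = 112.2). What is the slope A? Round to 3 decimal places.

1.180

A = SD_Y / SD_X = 112.2 / 95.1 = 1.180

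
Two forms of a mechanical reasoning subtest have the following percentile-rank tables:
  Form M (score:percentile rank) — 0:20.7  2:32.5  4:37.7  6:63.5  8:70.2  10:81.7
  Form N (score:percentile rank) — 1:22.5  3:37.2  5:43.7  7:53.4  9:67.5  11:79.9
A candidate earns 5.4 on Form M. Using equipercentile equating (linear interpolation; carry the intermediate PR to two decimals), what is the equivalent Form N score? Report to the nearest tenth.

7.3

PR of 5.4 on Form M: 37.7 + (5.4 − 4)/(6 − 4) × (63.5 − 37.7) = 55.76
On Form N, PR 55.76 falls between score 7 (PR 53.4) and 9 (PR 67.5).
Interpolate: 7 + (55.76 − 53.4)/(67.5 − 53.4) × (9 − 7) = 7.3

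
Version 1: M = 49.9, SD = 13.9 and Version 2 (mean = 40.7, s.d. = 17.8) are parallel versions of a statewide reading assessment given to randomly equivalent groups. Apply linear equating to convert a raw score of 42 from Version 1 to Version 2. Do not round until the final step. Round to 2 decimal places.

30.58

Linear equating: y = (SD_Y/SD_X)(x − M_X) + M_Y
y = (17.8/13.9)(42 − 49.9) + 40.7
y = 1.280576 × -7.9 + 40.7 = -10.1165 + 40.7 = 30.58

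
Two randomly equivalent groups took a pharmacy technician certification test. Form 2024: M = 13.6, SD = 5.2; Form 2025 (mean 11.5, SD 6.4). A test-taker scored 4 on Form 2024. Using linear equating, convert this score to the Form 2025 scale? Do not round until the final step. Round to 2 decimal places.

-0.32

Linear equating: y = (SD_Y/SD_X)(x − M_X) + M_Y
y = (6.4/5.2)(4 − 13.6) + 11.5
y = 1.230769 × -9.6 + 11.5 = -11.8154 + 11.5 = -0.32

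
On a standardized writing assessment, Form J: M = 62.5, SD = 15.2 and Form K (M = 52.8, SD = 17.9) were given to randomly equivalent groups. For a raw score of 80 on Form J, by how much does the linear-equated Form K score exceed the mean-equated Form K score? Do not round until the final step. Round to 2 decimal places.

Mean-equated: 80 + (52.8 − 62.5) = 70.30
Linear-equated: (17.9/15.2)(80 − 62.5) + 52.8 = 73.409
Difference = 73.409 − 70.30 = 3.11

3.11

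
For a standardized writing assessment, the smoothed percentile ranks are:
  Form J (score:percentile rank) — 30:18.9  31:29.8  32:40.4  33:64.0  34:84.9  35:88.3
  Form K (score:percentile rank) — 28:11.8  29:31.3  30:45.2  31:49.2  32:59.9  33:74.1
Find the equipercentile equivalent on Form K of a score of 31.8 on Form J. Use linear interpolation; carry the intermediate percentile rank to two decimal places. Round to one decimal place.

PR of 31.8 on Form J: 29.8 + (31.8 − 31)/(32 − 31) × (40.4 − 29.8) = 38.28
On Form K, PR 38.28 falls between score 29 (PR 31.3) and 30 (PR 45.2).
Interpolate: 29 + (38.28 − 31.3)/(45.2 − 31.3) × (30 − 29) = 29.5

29.5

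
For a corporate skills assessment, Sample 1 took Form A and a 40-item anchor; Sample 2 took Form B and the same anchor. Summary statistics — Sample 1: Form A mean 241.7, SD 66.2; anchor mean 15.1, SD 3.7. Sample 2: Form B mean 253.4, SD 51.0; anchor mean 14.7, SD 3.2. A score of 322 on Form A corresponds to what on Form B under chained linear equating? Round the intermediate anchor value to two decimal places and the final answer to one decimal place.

331.3

Form A → anchor (Sample 1): v = (3.7/66.2)(322 − 241.7) + 15.1 = 19.59
anchor → Form B (Sample 2): y = (51.0/3.2)(19.59 − 14.7) + 253.4 = 331.3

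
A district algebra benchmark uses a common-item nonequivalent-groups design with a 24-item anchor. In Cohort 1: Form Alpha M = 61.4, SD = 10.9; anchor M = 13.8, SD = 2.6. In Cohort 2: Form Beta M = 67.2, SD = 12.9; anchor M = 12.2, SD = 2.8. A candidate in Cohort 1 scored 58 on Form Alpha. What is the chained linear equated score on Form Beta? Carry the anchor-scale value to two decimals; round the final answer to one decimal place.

Form Alpha → anchor (Cohort 1): v = (2.6/10.9)(58 − 61.4) + 13.8 = 12.99
anchor → Form Beta (Cohort 2): y = (12.9/2.8)(12.99 − 12.2) + 67.2 = 70.8

70.8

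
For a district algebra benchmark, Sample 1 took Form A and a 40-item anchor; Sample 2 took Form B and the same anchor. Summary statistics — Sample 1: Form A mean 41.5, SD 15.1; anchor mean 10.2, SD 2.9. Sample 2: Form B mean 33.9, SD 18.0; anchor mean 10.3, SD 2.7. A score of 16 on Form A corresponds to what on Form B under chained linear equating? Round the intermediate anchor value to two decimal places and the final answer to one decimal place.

Form A → anchor (Sample 1): v = (2.9/15.1)(16 − 41.5) + 10.2 = 5.30
anchor → Form B (Sample 2): y = (18.0/2.7)(5.30 − 10.3) + 33.9 = 0.6

0.6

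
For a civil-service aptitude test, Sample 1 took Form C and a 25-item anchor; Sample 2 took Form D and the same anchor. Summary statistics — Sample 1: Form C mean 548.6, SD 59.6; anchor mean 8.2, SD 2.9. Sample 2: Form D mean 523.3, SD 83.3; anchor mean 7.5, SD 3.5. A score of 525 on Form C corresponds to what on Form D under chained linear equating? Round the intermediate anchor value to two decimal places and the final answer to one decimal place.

512.6

Form C → anchor (Sample 1): v = (2.9/59.6)(525 − 548.6) + 8.2 = 7.05
anchor → Form D (Sample 2): y = (83.3/3.5)(7.05 − 7.5) + 523.3 = 512.6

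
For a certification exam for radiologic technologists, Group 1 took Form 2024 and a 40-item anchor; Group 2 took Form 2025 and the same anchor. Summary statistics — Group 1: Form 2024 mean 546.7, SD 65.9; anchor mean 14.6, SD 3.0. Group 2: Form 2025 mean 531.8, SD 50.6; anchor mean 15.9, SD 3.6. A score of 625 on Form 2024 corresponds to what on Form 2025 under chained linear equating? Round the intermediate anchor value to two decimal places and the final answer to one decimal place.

Form 2024 → anchor (Group 1): v = (3.0/65.9)(625 − 546.7) + 14.6 = 18.16
anchor → Form 2025 (Group 2): y = (50.6/3.6)(18.16 − 15.9) + 531.8 = 563.6

563.6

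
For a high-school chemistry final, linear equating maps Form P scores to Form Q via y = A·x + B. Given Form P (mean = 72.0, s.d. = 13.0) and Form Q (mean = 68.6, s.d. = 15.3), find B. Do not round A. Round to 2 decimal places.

A = SD_Y / SD_X = 15.3 / 13.0 = 1.176923
B = M_Y − A·M_X = 68.6 − 1.176923 × 72.0 = -16.14

-16.14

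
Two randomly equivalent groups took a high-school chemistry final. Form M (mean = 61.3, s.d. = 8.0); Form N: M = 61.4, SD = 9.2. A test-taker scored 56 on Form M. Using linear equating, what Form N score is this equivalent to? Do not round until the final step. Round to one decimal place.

55.3

Linear equating: y = (SD_Y/SD_X)(x − M_X) + M_Y
y = (9.2/8.0)(56 − 61.3) + 61.4
y = 1.150000 × -5.3 + 61.4 = -6.0950 + 61.4 = 55.3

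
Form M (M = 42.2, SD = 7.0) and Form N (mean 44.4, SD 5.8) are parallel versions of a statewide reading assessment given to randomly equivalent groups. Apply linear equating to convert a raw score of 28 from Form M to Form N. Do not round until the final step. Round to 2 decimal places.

Linear equating: y = (SD_Y/SD_X)(x − M_X) + M_Y
y = (5.8/7.0)(28 − 42.2) + 44.4
y = 0.828571 × -14.2 + 44.4 = -11.7657 + 44.4 = 32.63

32.63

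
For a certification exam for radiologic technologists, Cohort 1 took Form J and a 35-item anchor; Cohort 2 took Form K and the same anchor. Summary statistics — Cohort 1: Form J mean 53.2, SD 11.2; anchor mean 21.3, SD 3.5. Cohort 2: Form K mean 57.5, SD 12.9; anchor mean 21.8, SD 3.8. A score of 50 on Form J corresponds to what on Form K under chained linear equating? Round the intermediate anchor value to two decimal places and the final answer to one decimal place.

52.4

Form J → anchor (Cohort 1): v = (3.5/11.2)(50 − 53.2) + 21.3 = 20.30
anchor → Form K (Cohort 2): y = (12.9/3.8)(20.30 − 21.8) + 57.5 = 52.4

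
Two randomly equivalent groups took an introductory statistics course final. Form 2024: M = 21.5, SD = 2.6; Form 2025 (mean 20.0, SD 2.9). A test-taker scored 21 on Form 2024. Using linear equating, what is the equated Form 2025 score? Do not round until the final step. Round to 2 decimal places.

Linear equating: y = (SD_Y/SD_X)(x − M_X) + M_Y
y = (2.9/2.6)(21 − 21.5) + 20.0
y = 1.115385 × -0.5 + 20.0 = -0.5577 + 20.0 = 19.44

19.44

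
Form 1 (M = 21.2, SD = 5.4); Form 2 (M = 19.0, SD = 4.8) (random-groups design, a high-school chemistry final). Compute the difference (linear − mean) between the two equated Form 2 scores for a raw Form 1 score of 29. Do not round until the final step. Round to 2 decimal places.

Mean-equated: 29 + (19.0 − 21.2) = 26.80
Linear-equated: (4.8/5.4)(29 − 21.2) + 19.0 = 25.933
Difference = 25.933 − 26.80 = -0.87

-0.87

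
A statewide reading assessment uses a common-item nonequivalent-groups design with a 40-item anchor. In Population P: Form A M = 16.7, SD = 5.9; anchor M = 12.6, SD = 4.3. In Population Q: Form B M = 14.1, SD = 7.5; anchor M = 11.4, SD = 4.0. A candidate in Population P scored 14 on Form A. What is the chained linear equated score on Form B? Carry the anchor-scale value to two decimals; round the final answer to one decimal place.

12.7

Form A → anchor (Population P): v = (4.3/5.9)(14 − 16.7) + 12.6 = 10.63
anchor → Form B (Population Q): y = (7.5/4.0)(10.63 − 11.4) + 14.1 = 12.7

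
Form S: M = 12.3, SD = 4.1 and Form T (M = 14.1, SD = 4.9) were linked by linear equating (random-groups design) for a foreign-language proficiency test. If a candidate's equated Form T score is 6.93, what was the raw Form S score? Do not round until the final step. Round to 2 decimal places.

Invert y = (SD_Y/SD_X)(x − M_X) + M_Y:
x = (SD_X/SD_Y)(y − M_Y) + M_X = (4.1/4.9)(6.93 − 14.1) + 12.3
x = 0.836735 × -7.170 + 12.3 = 6.30

6.30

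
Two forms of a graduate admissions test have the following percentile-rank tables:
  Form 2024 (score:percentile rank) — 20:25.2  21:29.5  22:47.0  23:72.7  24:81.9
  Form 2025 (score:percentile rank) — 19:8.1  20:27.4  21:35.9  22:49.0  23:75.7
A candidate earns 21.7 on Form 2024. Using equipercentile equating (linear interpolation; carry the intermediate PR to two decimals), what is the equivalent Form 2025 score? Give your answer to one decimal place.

21.4

PR of 21.7 on Form 2024: 29.5 + (21.7 − 21)/(22 − 21) × (47.0 − 29.5) = 41.75
On Form 2025, PR 41.75 falls between score 21 (PR 35.9) and 22 (PR 49.0).
Interpolate: 21 + (41.75 − 35.9)/(49.0 − 35.9) × (22 − 21) = 21.4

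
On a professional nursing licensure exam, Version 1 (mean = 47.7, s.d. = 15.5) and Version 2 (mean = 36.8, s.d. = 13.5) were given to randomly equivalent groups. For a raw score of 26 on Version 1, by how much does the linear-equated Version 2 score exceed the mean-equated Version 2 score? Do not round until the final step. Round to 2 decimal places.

2.80

Mean-equated: 26 + (36.8 − 47.7) = 15.10
Linear-equated: (13.5/15.5)(26 − 47.7) + 36.8 = 17.900
Difference = 17.900 − 15.10 = 2.80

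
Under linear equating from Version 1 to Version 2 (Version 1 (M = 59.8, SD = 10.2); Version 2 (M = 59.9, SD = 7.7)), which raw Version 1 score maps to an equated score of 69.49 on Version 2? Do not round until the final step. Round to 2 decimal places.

Invert y = (SD_Y/SD_X)(x − M_X) + M_Y:
x = (SD_X/SD_Y)(y − M_Y) + M_X = (10.2/7.7)(69.49 − 59.9) + 59.8
x = 1.324675 × 9.590 + 59.8 = 72.50

72.50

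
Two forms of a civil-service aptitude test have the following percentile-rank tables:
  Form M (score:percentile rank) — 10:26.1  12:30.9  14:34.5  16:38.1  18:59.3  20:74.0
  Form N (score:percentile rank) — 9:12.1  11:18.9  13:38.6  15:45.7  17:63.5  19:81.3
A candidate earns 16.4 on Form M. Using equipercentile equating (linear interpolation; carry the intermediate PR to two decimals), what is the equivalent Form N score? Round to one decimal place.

PR of 16.4 on Form M: 38.1 + (16.4 − 16)/(18 − 16) × (59.3 − 38.1) = 42.34
On Form N, PR 42.34 falls between score 13 (PR 38.6) and 15 (PR 45.7).
Interpolate: 13 + (42.34 − 38.6)/(45.7 − 38.6) × (15 − 13) = 14.1

14.1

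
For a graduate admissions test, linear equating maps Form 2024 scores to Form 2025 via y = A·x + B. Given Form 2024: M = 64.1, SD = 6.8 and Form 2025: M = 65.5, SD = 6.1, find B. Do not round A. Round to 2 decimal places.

A = SD_Y / SD_X = 6.1 / 6.8 = 0.897059
B = M_Y − A·M_X = 65.5 − 0.897059 × 64.1 = 8.00

8.00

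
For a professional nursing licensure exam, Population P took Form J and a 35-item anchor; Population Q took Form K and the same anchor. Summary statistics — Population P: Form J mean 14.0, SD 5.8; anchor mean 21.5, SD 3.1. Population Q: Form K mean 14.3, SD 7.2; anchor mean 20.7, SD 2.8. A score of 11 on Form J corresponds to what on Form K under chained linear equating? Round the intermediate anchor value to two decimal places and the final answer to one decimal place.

Form J → anchor (Population P): v = (3.1/5.8)(11 − 14.0) + 21.5 = 19.90
anchor → Form K (Population Q): y = (7.2/2.8)(19.90 − 20.7) + 14.3 = 12.2

12.2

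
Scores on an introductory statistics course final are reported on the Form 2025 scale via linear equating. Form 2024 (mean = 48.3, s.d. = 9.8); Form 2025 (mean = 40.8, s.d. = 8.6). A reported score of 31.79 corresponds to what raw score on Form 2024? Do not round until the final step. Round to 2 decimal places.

38.03

Invert y = (SD_Y/SD_X)(x − M_X) + M_Y:
x = (SD_X/SD_Y)(y − M_Y) + M_X = (9.8/8.6)(31.79 − 40.8) + 48.3
x = 1.139535 × -9.010 + 48.3 = 38.03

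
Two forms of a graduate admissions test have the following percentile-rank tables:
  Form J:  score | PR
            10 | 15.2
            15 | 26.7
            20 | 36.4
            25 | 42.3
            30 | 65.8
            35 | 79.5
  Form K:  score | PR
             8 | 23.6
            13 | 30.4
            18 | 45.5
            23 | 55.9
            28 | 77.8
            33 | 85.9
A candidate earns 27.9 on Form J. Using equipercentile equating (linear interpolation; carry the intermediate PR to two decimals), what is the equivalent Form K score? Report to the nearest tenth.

23.0

PR of 27.9 on Form J: 42.3 + (27.9 − 25)/(30 − 25) × (65.8 − 42.3) = 55.93
On Form K, PR 55.93 falls between score 23 (PR 55.9) and 28 (PR 77.8).
Interpolate: 23 + (55.93 − 55.9)/(77.8 − 55.9) × (28 − 23) = 23.0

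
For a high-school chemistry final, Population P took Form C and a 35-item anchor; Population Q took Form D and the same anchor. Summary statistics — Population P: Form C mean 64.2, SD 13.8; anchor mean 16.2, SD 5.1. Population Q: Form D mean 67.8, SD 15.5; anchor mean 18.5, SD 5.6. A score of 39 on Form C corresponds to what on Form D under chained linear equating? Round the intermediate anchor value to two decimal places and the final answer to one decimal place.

Form C → anchor (Population P): v = (5.1/13.8)(39 − 64.2) + 16.2 = 6.89
anchor → Form D (Population Q): y = (15.5/5.6)(6.89 − 18.5) + 67.8 = 35.7

35.7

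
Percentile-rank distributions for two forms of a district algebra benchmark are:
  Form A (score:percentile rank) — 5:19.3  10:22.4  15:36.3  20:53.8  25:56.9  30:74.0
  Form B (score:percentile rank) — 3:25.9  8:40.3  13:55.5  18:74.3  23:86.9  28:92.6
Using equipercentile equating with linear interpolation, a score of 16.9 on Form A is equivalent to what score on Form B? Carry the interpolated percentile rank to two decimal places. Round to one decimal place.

8.9

PR of 16.9 on Form A: 36.3 + (16.9 − 15)/(20 − 15) × (53.8 − 36.3) = 42.95
On Form B, PR 42.95 falls between score 8 (PR 40.3) and 13 (PR 55.5).
Interpolate: 8 + (42.95 − 40.3)/(55.5 − 40.3) × (13 − 8) = 8.9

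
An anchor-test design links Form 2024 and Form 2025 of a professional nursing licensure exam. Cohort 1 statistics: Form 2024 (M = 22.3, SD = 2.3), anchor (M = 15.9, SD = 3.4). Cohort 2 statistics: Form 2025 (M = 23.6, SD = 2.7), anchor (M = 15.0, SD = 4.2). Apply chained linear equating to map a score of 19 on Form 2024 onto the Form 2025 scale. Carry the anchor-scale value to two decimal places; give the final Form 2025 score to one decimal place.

Form 2024 → anchor (Cohort 1): v = (3.4/2.3)(19 − 22.3) + 15.9 = 11.02
anchor → Form 2025 (Cohort 2): y = (2.7/4.2)(11.02 − 15.0) + 23.6 = 21.0

21.0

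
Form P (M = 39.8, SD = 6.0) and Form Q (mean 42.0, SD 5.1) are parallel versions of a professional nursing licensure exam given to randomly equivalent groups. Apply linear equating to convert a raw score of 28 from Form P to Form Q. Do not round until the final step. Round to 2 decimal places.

31.97

Linear equating: y = (SD_Y/SD_X)(x − M_X) + M_Y
y = (5.1/6.0)(28 − 39.8) + 42.0
y = 0.850000 × -11.8 + 42.0 = -10.0300 + 42.0 = 31.97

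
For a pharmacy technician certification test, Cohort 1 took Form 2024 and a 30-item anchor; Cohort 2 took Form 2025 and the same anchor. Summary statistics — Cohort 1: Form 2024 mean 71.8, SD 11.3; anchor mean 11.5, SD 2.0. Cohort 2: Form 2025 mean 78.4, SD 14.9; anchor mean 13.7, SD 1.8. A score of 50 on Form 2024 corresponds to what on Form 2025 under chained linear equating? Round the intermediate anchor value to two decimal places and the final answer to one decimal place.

28.2

Form 2024 → anchor (Cohort 1): v = (2.0/11.3)(50 − 71.8) + 11.5 = 7.64
anchor → Form 2025 (Cohort 2): y = (14.9/1.8)(7.64 − 13.7) + 78.4 = 28.2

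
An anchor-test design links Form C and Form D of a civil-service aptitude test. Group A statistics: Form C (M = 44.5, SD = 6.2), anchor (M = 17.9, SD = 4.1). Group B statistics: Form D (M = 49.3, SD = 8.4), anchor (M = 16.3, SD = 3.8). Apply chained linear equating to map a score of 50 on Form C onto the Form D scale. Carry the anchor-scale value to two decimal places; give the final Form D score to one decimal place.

60.9

Form C → anchor (Group A): v = (4.1/6.2)(50 − 44.5) + 17.9 = 21.54
anchor → Form D (Group B): y = (8.4/3.8)(21.54 − 16.3) + 49.3 = 60.9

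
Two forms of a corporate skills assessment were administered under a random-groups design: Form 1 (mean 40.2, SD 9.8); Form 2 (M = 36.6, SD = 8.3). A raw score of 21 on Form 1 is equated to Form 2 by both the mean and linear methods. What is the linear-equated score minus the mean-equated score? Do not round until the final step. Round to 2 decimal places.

Mean-equated: 21 + (36.6 − 40.2) = 17.40
Linear-equated: (8.3/9.8)(21 − 40.2) + 36.6 = 20.339
Difference = 20.339 − 17.40 = 2.94

2.94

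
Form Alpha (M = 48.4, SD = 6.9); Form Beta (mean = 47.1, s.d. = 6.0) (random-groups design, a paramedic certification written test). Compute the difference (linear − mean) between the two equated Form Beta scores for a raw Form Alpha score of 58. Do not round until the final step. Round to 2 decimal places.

Mean-equated: 58 + (47.1 − 48.4) = 56.70
Linear-equated: (6.0/6.9)(58 − 48.4) + 47.1 = 55.448
Difference = 55.448 − 56.70 = -1.25

-1.25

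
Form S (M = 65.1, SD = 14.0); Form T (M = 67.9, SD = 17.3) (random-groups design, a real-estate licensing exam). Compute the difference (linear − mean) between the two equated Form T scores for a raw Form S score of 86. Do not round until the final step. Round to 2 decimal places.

4.93

Mean-equated: 86 + (67.9 − 65.1) = 88.80
Linear-equated: (17.3/14.0)(86 − 65.1) + 67.9 = 93.726
Difference = 93.726 − 88.80 = 4.93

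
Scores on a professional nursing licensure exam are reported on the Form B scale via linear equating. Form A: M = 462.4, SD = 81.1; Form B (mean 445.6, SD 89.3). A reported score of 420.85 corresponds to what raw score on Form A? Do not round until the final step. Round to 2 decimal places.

439.92

Invert y = (SD_Y/SD_X)(x − M_X) + M_Y:
x = (SD_X/SD_Y)(y − M_Y) + M_X = (81.1/89.3)(420.85 − 445.6) + 462.4
x = 0.908175 × -24.750 + 462.4 = 439.92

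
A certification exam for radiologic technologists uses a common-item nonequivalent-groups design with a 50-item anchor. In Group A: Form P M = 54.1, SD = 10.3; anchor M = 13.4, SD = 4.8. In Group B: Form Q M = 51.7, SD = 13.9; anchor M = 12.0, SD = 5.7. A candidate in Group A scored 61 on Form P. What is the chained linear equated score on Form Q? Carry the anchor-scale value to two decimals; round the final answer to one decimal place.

63.0

Form P → anchor (Group A): v = (4.8/10.3)(61 − 54.1) + 13.4 = 16.62
anchor → Form Q (Group B): y = (13.9/5.7)(16.62 − 12.0) + 51.7 = 63.0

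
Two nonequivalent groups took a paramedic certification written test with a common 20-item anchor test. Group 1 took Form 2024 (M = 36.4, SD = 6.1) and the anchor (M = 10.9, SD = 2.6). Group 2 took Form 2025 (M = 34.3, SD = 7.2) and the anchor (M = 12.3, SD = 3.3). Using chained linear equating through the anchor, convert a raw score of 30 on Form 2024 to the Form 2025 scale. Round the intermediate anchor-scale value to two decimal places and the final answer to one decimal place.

Form 2024 → anchor (Group 1): v = (2.6/6.1)(30 − 36.4) + 10.9 = 8.17
anchor → Form 2025 (Group 2): y = (7.2/3.3)(8.17 − 12.3) + 34.3 = 25.3

25.3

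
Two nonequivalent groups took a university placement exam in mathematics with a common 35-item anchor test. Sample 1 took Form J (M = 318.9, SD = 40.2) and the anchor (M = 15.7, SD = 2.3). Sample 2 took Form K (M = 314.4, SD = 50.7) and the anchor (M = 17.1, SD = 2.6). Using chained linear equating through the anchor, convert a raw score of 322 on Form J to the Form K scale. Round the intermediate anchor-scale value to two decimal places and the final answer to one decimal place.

290.6

Form J → anchor (Sample 1): v = (2.3/40.2)(322 − 318.9) + 15.7 = 15.88
anchor → Form K (Sample 2): y = (50.7/2.6)(15.88 − 17.1) + 314.4 = 290.6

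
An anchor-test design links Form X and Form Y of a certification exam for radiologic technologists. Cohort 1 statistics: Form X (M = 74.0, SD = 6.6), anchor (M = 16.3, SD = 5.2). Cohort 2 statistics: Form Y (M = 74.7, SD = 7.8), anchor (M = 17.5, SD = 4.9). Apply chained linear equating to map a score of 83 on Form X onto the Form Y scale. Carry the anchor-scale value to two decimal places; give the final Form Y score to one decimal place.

Form X → anchor (Cohort 1): v = (5.2/6.6)(83 − 74.0) + 16.3 = 23.39
anchor → Form Y (Cohort 2): y = (7.8/4.9)(23.39 − 17.5) + 74.7 = 84.1

84.1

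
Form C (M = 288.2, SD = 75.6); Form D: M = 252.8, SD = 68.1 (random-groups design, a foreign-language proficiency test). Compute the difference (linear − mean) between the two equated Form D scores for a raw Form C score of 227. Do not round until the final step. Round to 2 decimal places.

Mean-equated: 227 + (252.8 − 288.2) = 191.60
Linear-equated: (68.1/75.6)(227 − 288.2) + 252.8 = 197.671
Difference = 197.671 − 191.60 = 6.07

6.07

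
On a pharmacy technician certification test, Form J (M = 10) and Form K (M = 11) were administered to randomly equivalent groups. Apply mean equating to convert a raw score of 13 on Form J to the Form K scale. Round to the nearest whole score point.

14

Mean equating: y = x + (M_Y − M_X) = 13 + (11 − 10) = 14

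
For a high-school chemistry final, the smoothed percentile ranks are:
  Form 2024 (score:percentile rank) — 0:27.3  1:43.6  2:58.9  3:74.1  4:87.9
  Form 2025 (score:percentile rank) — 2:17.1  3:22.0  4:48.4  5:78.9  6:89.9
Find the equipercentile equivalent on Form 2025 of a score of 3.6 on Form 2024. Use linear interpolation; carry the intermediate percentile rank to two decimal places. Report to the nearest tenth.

PR of 3.6 on Form 2024: 74.1 + (3.6 − 3)/(4 − 3) × (87.9 − 74.1) = 82.38
On Form 2025, PR 82.38 falls between score 5 (PR 78.9) and 6 (PR 89.9).
Interpolate: 5 + (82.38 − 78.9)/(89.9 − 78.9) × (6 − 5) = 5.3

5.3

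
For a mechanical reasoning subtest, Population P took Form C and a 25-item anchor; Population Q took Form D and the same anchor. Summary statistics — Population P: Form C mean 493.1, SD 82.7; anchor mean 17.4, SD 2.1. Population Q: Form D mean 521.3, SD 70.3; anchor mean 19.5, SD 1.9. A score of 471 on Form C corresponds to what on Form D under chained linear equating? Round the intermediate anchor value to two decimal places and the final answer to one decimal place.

Form C → anchor (Population P): v = (2.1/82.7)(471 − 493.1) + 17.4 = 16.84
anchor → Form D (Population Q): y = (70.3/1.9)(16.84 − 19.5) + 521.3 = 422.9

422.9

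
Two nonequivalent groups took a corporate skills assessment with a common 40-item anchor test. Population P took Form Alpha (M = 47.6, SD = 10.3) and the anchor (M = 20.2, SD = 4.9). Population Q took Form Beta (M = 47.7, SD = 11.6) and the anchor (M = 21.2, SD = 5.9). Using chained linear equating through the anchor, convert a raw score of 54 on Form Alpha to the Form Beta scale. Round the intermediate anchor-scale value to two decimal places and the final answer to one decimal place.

Form Alpha → anchor (Population P): v = (4.9/10.3)(54 − 47.6) + 20.2 = 23.24
anchor → Form Beta (Population Q): y = (11.6/5.9)(23.24 − 21.2) + 47.7 = 51.7

51.7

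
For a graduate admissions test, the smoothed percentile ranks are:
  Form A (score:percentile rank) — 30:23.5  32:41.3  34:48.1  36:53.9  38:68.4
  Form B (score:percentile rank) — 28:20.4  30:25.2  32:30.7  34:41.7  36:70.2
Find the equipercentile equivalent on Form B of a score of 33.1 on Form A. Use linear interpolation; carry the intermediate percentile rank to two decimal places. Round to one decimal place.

34.2

PR of 33.1 on Form A: 41.3 + (33.1 − 32)/(34 − 32) × (48.1 − 41.3) = 45.04
On Form B, PR 45.04 falls between score 34 (PR 41.7) and 36 (PR 70.2).
Interpolate: 34 + (45.04 − 41.7)/(70.2 − 41.7) × (36 − 34) = 34.2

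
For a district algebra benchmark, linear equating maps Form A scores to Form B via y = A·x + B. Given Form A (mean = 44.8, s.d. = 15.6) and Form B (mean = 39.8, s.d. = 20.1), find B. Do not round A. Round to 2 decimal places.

-17.92

A = SD_Y / SD_X = 20.1 / 15.6 = 1.288462
B = M_Y − A·M_X = 39.8 − 1.288462 × 44.8 = -17.92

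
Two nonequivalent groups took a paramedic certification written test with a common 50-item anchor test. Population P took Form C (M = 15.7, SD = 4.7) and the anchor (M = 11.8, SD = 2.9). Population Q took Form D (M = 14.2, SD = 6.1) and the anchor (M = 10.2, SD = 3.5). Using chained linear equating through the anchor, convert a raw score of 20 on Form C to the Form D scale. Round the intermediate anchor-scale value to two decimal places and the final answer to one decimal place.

Form C → anchor (Population P): v = (2.9/4.7)(20 − 15.7) + 11.8 = 14.45
anchor → Form D (Population Q): y = (6.1/3.5)(14.45 − 10.2) + 14.2 = 21.6

21.6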